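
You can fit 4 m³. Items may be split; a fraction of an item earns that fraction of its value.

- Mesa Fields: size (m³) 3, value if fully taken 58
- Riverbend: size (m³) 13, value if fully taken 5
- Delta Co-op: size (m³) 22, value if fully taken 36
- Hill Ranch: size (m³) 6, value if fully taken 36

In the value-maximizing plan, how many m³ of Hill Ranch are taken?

1

Best value per unit of size first: Mesa Fields 58/3≈19.3, Hill Ranch 36/6≈6, Delta Co-op 36/22≈1.64, Riverbend 5/13≈0.385.
All 3 m³ of Mesa Fields fit (value 58) — 1 remain.
Fill the last 1 m³ with part of Hill Ranch: 1/6 of it earns 6.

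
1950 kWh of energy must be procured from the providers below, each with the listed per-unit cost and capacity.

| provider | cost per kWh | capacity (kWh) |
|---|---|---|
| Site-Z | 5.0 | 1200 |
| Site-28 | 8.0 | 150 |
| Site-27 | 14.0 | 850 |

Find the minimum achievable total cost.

15600

Fill from the cheapest provider first.
Site-Z (5.0): use full 1200 — 750 kWh to go.
Site-28 at 8.0: take all 150 kWh — 600 still needed.
Site-27 at 14.0: take 600 of its 850 — requirement met.
Cost = 1200×5.0 + 150×8.0 + 600×14.0 = 15600.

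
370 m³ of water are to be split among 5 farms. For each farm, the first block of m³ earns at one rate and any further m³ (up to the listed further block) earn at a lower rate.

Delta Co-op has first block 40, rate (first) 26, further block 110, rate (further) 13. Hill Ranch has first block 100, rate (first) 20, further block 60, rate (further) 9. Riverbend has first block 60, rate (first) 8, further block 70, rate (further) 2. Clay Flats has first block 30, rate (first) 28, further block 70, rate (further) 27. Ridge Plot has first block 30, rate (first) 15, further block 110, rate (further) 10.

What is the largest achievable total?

7520

Order all 10 blocks by rate: Clay Flats/T1 28 > Clay Flats/T2 27 > Delta Co-op/T1 26 > Hill Ranch/T1 20 > Ridge Plot/T1 15 > Delta Co-op/T2 13 > Ridge Plot/T2 10 > Hill Ranch/T2 9 > Riverbend/T1 8 > Riverbend/T2 2.
Fill Clay Flats T1 block (30 at 28) → 340 left.
Fill Clay Flats T2 block (70 at 27) → 270 left.
Delta Co-op T1 at 26: fill all 40 → 230 left.
Fill Hill Ranch T1 block (100 at 20) → 130 left.
Fill Ridge Plot T1 block (30 at 15) → 100 left.
Delta Co-op T2 at 13: only 100 left, fill 100.
Total = 28×30 + 27×70 + 26×40 + 20×100 + 15×30 + 13×100 = 7520.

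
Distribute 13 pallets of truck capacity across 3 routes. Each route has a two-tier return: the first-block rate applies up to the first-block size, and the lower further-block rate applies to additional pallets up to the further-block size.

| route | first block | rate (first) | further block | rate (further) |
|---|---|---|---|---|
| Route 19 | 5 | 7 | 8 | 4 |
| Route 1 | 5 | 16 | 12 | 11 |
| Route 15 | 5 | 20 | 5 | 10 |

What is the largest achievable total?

213

Treat each block as its own option and order by rate: Route 15/tier1 20 > Route 1/tier1 16 > Route 1/tier2 11 > Route 15/tier2 10 > Route 19/tier1 7 > Route 19/tier2 4.
Fill Route 15 tier1 block (5 at 20) → 8 left.
Route 1/tier1 (16): +5 → 3 left.
Route 1 tier2 at 11: only 3 left, fill 3.
Total = 20×5 + 16×5 + 11×3 = 213.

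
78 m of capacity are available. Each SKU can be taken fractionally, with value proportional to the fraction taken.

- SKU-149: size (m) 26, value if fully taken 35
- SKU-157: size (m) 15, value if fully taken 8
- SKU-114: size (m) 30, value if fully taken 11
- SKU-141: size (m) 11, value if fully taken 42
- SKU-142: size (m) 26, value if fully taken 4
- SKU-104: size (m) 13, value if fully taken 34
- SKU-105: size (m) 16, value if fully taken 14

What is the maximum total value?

131.4

Best value per unit of size first: SKU-141 42/11≈3.82, SKU-104 34/13≈2.62, SKU-149 35/26≈1.35, SKU-105 14/16≈0.875, SKU-157 8/15≈0.533, SKU-114 11/30≈0.367, SKU-142 4/26≈0.154.
All 11 m of SKU-141 fit (value 42) ; 67 remain.
SKU-104: take in full, 13 m for value 34 ; 54 left.
SKU-149: take in full, 26 m for value 35 ; 28 left.
Take all of SKU-105 (16 m, value 14) ; 12 m left.
12 m left: a 12/15 share of SKU-157 gives 8×12/15 = 6.4.
Total value = 131.4.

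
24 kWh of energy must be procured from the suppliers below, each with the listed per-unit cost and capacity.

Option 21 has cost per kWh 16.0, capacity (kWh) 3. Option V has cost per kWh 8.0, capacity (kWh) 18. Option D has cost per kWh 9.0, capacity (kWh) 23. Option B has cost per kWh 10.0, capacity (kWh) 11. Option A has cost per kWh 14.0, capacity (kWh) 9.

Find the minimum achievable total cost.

Use suppliers in increasing cost order.
Option V (8.0): use full 18 ; 6 kWh to go.
Take 6 from Option D at 9.0 to finish.
Option B, Option A, Option 21: unused.
Cost = 18×8.0 + 6×9.0 = 198.

198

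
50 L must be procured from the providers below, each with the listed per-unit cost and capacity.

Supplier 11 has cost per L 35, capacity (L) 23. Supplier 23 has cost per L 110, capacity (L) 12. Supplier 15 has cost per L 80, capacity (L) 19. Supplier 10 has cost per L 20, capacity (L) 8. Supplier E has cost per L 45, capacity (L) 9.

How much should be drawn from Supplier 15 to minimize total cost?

10

Fill from the cheapest provider first.
Take 8 from Supplier 10 at 20 → need 42 more.
Supplier 11 (35): use full 23 → 19 L to go.
Supplier E at 45: take all 9 L → 10 still needed.
Supplier 15 (80): take the remaining 10 → done.
Supplier 23: unused.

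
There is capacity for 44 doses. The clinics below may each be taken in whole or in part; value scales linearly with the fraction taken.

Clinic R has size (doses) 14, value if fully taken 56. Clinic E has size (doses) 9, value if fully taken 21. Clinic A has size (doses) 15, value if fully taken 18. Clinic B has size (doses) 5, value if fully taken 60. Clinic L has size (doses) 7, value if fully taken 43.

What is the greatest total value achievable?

190.8

Sort by value density: Clinic B 60/5≈12, Clinic L 43/7≈6.14, Clinic R 56/14≈4, Clinic E 21/9≈2.33, Clinic A 18/15≈1.2.
Take all of Clinic B (5 doses, value 60) → 39 doses left.
All 7 doses of Clinic L fit (value 43) → 32 remain.
All 14 doses of Clinic R fit (value 56) → 18 remain.
Take all of Clinic E (9 doses, value 21) → 9 doses left.
Fill the last 9 doses with part of Clinic A: 9/15 of it earns 10.8.
Total value = 190.8.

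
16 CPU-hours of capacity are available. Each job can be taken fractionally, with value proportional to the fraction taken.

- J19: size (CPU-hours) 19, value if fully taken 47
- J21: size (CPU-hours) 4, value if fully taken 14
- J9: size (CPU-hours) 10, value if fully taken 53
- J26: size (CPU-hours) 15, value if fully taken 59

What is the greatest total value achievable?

Rank by value-to-size ratio: J9 53/10≈5.3, J26 59/15≈3.93, J21 14/4≈3.5, J19 47/19≈2.47.
All 10 CPU-hours of J9 fit (value 53) — 6 remain.
Only 6 CPU-hours remain; take 6/15 of J26 for value 59×6/15 = 23.6.
Total value = 76.6.

76.6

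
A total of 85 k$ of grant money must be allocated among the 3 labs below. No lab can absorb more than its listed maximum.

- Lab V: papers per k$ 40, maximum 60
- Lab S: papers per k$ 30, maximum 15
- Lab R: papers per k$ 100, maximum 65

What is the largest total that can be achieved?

7300

Highest papers per k$ first: Lab R 100 > Lab V 40 > Lab S 30.
Lab R takes 65 to reach its cap of 65 — 20 left.
Only 20 left; Lab V takes them to reach 20.
Total = 40×20 + 100×65 = 7300.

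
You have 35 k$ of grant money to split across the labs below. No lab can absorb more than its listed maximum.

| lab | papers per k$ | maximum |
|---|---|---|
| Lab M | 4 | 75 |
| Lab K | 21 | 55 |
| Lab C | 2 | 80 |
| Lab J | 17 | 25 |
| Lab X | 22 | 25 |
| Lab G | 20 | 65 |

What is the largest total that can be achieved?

Order the labs by papers per k$: Lab X 22 > Lab K 21 > Lab G 20 > Lab J 17 > Lab M 4 > Lab C 2.
Lab X: +25 to 25 (cap) → 10 left.
Lab K: +10 (room for 55) → 10. Pool exhausted.
Total = 21×10 + 22×25 = 760.

760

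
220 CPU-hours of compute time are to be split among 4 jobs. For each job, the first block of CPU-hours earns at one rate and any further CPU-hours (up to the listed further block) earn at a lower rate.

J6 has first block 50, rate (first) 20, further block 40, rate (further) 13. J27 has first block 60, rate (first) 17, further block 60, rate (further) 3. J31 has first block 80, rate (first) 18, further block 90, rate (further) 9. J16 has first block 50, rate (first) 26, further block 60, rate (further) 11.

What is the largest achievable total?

4420

Rank every tier by rate: J16/tier1 26 > J6/tier1 20 > J31/tier1 18 > J27/tier1 17 > J6/tier2 13 > J16/tier2 11 > J31/tier2 9 > J27/tier2 3.
J16 tier1 at 26: fill all 50 — 170 left.
Fill J6 tier1 block (50 at 20) — 120 left.
J31 tier1 at 18: fill all 80 — 40 left.
J27 tier1 at 17: only 40 left, fill 40.
Total = 26×50 + 20×50 + 18×80 + 17×40 = 4420.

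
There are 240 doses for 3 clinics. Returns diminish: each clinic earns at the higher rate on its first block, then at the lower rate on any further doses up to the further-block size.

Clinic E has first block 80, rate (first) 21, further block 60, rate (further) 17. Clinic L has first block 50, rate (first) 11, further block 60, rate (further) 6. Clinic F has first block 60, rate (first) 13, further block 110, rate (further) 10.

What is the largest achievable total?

3920

Rank every tier by rate: Clinic E/tier1 21 > Clinic E/tier2 17 > Clinic F/tier1 13 > Clinic L/tier1 11 > Clinic F/tier2 10 > Clinic L/tier2 6.
Clinic E/tier1 (21): +80 — 160 left.
Fill Clinic E tier2 block (60 at 17) — 100 left.
Clinic F tier1 at 13: fill all 60 — 40 left.
Clinic L tier1 at 11: only 40 left, fill 40.
Total = 21×80 + 17×60 + 13×60 + 11×40 = 3920.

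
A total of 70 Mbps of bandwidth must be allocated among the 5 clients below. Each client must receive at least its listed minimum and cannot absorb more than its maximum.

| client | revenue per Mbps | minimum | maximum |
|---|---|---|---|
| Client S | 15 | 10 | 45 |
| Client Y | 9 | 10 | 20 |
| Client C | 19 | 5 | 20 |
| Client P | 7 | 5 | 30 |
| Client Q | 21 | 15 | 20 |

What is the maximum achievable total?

Meeting every minimum uses 10+10+5+5+15 = 45 Mbps, leaving 25.
Rank by revenue per Mbps: Client Q 21 > Client C 19 > Client S 15 > Client Y 9 > Client P 7.
Client Q: +5 to 20 (cap) → 20 left.
Client C takes 15 more to reach its cap of 20 → 5 left.
Client S: +5 (room for 35) → 15. Pool exhausted.
Total = 15×15 + 9×10 + 19×20 + 7×5 + 21×20 = 1150.

1150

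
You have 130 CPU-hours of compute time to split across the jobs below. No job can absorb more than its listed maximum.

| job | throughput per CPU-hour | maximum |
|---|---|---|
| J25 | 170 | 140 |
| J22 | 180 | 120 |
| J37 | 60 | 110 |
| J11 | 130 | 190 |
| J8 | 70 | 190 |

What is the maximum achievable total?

23300

Order the jobs by throughput per CPU-hour: J22 180 > J25 170 > J11 130 > J8 70 > J37 60.
Give J22 120 to hit its cap of 120 — 10 left.
Only 10 left; J25 takes them to reach 10.
Total = 170×10 + 180×120 = 23300.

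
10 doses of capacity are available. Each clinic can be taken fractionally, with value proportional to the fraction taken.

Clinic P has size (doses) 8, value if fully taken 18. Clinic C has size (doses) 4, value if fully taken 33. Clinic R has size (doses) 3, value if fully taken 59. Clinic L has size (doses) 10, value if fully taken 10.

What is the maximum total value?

98.75

Best value per unit of size first: Clinic R 59/3≈19.7, Clinic C 33/4≈8.25, Clinic P 18/8≈2.25, Clinic L 10/10≈1.
All 3 doses of Clinic R fit (value 59) → 7 remain.
Clinic C: take in full, 4 doses for value 33 → 3 left.
Only 3 doses remain; take 3/8 of Clinic P for value 18×3/8 = 6.75.
Total value = 98.75.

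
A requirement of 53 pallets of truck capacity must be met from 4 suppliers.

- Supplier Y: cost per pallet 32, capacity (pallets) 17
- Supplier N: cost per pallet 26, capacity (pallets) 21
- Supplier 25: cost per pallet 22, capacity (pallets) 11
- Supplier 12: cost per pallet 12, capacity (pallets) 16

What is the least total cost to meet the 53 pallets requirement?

1140

Cheapest first:
Supplier 12 (12): use full 16 → 37 pallets to go.
Take 11 from Supplier 25 at 22 → need 26 more.
Supplier N (26): use full 21 → 5 pallets to go.
Supplier Y (32): take the remaining 5 → done.
Cost = 16×12 + 11×22 + 21×26 + 5×32 = 1140.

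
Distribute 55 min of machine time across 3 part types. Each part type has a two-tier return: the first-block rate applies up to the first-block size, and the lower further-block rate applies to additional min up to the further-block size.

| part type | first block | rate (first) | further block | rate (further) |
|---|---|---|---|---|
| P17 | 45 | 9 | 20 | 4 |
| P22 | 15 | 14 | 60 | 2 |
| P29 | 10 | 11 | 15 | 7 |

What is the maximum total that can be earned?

Rank every tier by rate: P22/T1 14 > P29/T1 11 > P17/T1 9 > P29/T2 7 > P17/T2 4 > P22/T2 2.
Fill P22 T1 block (15 at 14) → 40 left.
Fill P29 T1 block (10 at 11) → 30 left.
P17/T1: +30 of 45 at 9; pool empty.
Total = 14×15 + 11×10 + 9×30 = 590.

590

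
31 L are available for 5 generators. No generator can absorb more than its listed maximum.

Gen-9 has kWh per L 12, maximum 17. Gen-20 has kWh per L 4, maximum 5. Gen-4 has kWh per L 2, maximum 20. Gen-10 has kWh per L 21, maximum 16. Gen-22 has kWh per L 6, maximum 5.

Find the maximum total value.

Rank by kWh per L: Gen-10 21 > Gen-9 12 > Gen-22 6 > Gen-20 4 > Gen-4 2.
Gen-10 takes 16 to reach its cap of 16 ; 15 left.
Only 15 left; Gen-9 takes them to reach 15.
Total = 12×15 + 21×16 = 516.

516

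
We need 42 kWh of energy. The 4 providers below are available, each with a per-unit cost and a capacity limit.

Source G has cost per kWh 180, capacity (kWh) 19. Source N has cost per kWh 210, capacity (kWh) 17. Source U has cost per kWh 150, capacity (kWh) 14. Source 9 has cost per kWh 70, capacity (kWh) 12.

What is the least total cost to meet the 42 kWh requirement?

5820

Fill from the cheapest provider first.
Source 9 (70): use full 12 → 30 kWh to go.
Take 14 from Source U at 150 → need 16 more.
Source G (180): take the remaining 16 → done.
Source N: unused.
Cost = 12×70 + 14×150 + 16×180 = 5820.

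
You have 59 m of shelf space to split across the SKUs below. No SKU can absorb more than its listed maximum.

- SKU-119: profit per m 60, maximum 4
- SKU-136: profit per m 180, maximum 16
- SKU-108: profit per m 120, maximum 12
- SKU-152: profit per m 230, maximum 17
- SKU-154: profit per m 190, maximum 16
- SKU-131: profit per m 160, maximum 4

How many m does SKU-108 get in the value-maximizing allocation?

6

Order the SKUs by profit per m: SKU-152 230 > SKU-154 190 > SKU-136 180 > SKU-131 160 > SKU-108 120 > SKU-119 60.
Give SKU-152 17 to hit its cap of 17 → 42 left.
SKU-154 takes 16 to reach its cap of 16 → 26 left.
Give SKU-136 16 to hit its cap of 16 → 10 left.
SKU-131 takes 4 to reach its cap of 4 → 6 left.
Only 6 left; SKU-108 takes them to reach 6.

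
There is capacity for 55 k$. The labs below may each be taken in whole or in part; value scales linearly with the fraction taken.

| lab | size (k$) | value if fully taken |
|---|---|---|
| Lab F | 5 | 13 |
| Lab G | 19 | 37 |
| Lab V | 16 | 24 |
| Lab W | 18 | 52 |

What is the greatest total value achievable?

121.5

Best value per unit of size first: Lab W 52/18≈2.89, Lab F 13/5≈2.6, Lab G 37/19≈1.95, Lab V 24/16≈1.5.
Lab W: take in full, 18 k$ for value 52 ; 37 left.
Take all of Lab F (5 k$, value 13) ; 32 k$ left.
All 19 k$ of Lab G fit (value 37) ; 13 remain.
13 k$ left: a 13/16 share of Lab V gives 24×13/16 = 19.5.
Total value = 121.5.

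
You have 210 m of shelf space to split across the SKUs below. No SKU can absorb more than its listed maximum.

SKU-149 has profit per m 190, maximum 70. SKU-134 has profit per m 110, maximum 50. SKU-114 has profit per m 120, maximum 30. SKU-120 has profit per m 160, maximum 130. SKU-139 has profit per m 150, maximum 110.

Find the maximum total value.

35600

Order the SKUs by profit per m: SKU-149 190 > SKU-120 160 > SKU-139 150 > SKU-114 120 > SKU-134 110.
Give SKU-149 70 to hit its cap of 70 — 140 left.
Give SKU-120 130 to hit its cap of 130 — 10 left.
SKU-139 has room for 110 but only 10 remain, so it gets 10.
Total = 190×70 + 160×130 + 150×10 = 35600.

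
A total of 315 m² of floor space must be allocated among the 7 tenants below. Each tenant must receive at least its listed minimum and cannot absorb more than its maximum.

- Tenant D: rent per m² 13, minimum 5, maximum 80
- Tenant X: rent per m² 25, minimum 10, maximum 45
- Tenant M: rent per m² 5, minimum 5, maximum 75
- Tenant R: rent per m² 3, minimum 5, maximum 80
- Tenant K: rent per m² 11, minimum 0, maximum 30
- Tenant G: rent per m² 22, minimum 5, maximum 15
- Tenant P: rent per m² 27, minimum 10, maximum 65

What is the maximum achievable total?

Meeting every minimum uses 5+10+5+5+0+5+10 = 40 m², leaving 275.
Rank by rent per m²: Tenant P 27 > Tenant X 25 > Tenant G 22 > Tenant D 13 > Tenant K 11 > Tenant M 5 > Tenant R 3.
Tenant P: +55 to 65 (cap) ; 220 left.
Give Tenant X 35 more to hit its cap of 45 ; 185 left.
Tenant G takes 10 more to reach its cap of 15 ; 175 left.
Tenant D: +75 to 80 (cap) ; 100 left.
Tenant K takes 30 more to reach its cap of 30 ; 70 left.
Give Tenant M 70 more to hit its cap of 75 ; 0 left.
Total = 13×80 + 25×45 + 5×75 + 3×5 + 11×30 + 22×15 + 27×65 = 4970.

4970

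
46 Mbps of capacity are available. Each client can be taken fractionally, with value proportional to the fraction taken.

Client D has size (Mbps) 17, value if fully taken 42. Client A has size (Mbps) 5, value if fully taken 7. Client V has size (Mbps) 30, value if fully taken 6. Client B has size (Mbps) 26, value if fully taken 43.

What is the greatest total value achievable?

89.2

Best value per unit of size first: Client D 42/17≈2.47, Client B 43/26≈1.65, Client A 7/5≈1.4, Client V 6/30≈0.2.
Client D: take in full, 17 Mbps for value 42 — 29 left.
Client B: take in full, 26 Mbps for value 43 — 3 left.
Only 3 Mbps remain; take 3/5 of Client A for value 7×3/5 = 4.2.
Total value = 89.2.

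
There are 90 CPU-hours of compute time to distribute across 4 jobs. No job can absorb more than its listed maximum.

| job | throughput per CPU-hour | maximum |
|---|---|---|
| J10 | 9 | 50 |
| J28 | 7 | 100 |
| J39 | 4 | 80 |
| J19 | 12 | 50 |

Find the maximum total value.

960

Highest throughput per CPU-hour first: J19 12 > J10 9 > J28 7 > J39 4.
Give J19 50 to hit its cap of 50 → 40 left.
J10: +40 (room for 50) → 40. Pool exhausted.
Total = 9×40 + 12×50 = 960.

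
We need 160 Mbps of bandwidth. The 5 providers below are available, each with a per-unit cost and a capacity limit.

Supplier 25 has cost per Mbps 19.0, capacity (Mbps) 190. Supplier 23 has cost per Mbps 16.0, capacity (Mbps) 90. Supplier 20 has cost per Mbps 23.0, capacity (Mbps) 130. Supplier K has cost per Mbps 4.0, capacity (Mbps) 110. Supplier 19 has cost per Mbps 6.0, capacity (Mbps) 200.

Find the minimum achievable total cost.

Fill from the cheapest provider first.
Supplier K at 4.0: take all 110 Mbps → 50 still needed.
Supplier 19 (6.0): take the remaining 50 → done.
Supplier 23, Supplier 25, Supplier 20: unused.
Cost = 110×4.0 + 50×6.0 = 740.

740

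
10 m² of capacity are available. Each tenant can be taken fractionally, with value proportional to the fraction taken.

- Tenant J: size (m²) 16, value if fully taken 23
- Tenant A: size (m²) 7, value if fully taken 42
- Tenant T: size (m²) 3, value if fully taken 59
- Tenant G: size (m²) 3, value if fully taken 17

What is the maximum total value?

101

Rank by value-to-size ratio: Tenant T 59/3≈19.7, Tenant A 42/7≈6, Tenant G 17/3≈5.67, Tenant J 23/16≈1.44.
Tenant T: take in full, 3 m² for value 59 ; 7 left.
All 7 m² of Tenant A fit (value 42) ; 0 remain.
Total value = 101.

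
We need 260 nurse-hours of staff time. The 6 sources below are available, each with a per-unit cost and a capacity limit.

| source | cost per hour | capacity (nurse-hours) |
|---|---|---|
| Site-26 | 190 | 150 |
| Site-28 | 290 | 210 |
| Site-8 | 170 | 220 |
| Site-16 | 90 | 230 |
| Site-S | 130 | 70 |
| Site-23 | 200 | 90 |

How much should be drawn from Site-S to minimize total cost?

Cheapest first:
Site-16 (90): use full 230 → 30 nurse-hours to go.
Site-S (130): take the remaining 30 → done.
Site-8, Site-26, Site-23, Site-28: unused.

30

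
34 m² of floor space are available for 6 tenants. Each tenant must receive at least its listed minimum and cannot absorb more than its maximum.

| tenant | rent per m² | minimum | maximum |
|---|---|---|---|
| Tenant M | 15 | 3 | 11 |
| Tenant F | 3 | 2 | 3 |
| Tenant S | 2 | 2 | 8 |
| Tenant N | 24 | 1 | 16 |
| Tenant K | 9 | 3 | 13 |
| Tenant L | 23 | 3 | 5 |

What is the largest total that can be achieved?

Meeting every minimum uses 3+2+2+1+3+3 = 14 m², leaving 20.
Highest rent per m² first: Tenant N 24 > Tenant L 23 > Tenant M 15 > Tenant K 9 > Tenant F 3 > Tenant S 2.
Give Tenant N 15 more to hit its cap of 16 → 5 left.
Give Tenant L 2 more to hit its cap of 5 → 3 left.
Tenant M has room for 8 more but only 3 remain, so it gets 6.
Total = 15×6 + 3×2 + 2×2 + 24×16 + 9×3 + 23×5 = 626.

626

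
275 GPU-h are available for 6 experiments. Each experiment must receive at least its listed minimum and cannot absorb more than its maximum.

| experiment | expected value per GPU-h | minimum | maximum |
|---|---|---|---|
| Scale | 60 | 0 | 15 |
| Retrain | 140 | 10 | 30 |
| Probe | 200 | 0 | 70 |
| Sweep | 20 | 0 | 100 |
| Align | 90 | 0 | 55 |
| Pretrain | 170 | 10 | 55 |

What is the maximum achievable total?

34400

Meeting every minimum uses 0+10+0+0+0+10 = 20 GPU-h, leaving 255.
Highest expected value per GPU-h first: Probe 200 > Pretrain 170 > Retrain 140 > Align 90 > Scale 60 > Sweep 20.
Probe takes 70 more to reach its cap of 70 ; 185 left.
Pretrain: +45 to 55 (cap) ; 140 left.
Retrain takes 20 more to reach its cap of 30 ; 120 left.
Align takes 55 more to reach its cap of 55 ; 65 left.
Scale takes 15 more to reach its cap of 15 ; 50 left.
Sweep: +50 (room for 100) → 50. Pool exhausted.
Total = 60×15 + 140×30 + 200×70 + 20×50 + 90×55 + 170×55 = 34400.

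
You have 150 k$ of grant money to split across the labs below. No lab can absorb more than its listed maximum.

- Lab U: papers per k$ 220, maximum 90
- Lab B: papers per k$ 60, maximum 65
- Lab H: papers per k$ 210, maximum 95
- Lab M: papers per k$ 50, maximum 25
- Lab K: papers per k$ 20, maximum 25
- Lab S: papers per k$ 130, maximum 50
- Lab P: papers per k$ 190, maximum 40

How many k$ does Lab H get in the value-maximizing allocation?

60

Rank by papers per k$: Lab U 220 > Lab H 210 > Lab P 190 > Lab S 130 > Lab B 60 > Lab M 50 > Lab K 20.
Lab U: +90 to 90 (cap) — 60 left.
Lab H has room for 95 but only 60 remain, so it gets 60.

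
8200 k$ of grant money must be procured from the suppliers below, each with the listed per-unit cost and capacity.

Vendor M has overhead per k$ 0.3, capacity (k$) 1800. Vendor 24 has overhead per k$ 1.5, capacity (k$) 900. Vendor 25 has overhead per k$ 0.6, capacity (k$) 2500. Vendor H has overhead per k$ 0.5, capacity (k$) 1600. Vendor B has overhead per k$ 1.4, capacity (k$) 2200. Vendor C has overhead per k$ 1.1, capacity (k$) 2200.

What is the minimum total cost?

5400

Fill from the cheapest supplier first.
Vendor M at 0.3: take all 1800 k$ — 6400 still needed.
Vendor H at 0.5: take all 1600 k$ — 4800 still needed.
Vendor 25 at 0.6: take all 2500 k$ — 2300 still needed.
Take 2200 from Vendor C at 1.1 — need 100 more.
Vendor B (1.4): take the remaining 100 — done.
Vendor 24: unused.
Cost = 1800×0.3 + 1600×0.5 + 2500×0.6 + 2200×1.1 + 100×1.4 = 5400.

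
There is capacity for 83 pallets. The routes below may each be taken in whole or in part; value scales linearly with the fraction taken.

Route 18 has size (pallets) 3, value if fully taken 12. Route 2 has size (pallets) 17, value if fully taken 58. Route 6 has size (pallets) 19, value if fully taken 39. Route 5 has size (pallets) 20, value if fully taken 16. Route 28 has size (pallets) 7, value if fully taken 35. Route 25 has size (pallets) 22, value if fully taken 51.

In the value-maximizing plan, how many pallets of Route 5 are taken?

15

Rank by value-to-size ratio: Route 28 35/7≈5, Route 18 12/3≈4, Route 2 58/17≈3.41, Route 25 51/22≈2.32, Route 6 39/19≈2.05, Route 5 16/20≈0.8.
Take all of Route 28 (7 pallets, value 35) ; 76 pallets left.
All 3 pallets of Route 18 fit (value 12) ; 73 remain.
Route 2: take in full, 17 pallets for value 58 ; 56 left.
All 22 pallets of Route 25 fit (value 51) ; 34 remain.
Take all of Route 6 (19 pallets, value 39) ; 15 pallets left.
Only 15 pallets remain; take 15/20 of Route 5 for value 16×15/20 = 12.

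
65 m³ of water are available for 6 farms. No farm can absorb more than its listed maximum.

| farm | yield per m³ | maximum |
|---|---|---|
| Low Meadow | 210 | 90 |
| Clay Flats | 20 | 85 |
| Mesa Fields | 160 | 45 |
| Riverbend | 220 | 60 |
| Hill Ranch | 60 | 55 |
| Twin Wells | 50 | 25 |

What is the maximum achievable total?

14250

Highest yield per m³ first: Riverbend 220 > Low Meadow 210 > Mesa Fields 160 > Hill Ranch 60 > Twin Wells 50 > Clay Flats 20.
Riverbend takes 60 to reach its cap of 60 → 5 left.
Low Meadow: +5 (room for 90) → 5. Pool exhausted.
Total = 210×5 + 220×60 = 14250.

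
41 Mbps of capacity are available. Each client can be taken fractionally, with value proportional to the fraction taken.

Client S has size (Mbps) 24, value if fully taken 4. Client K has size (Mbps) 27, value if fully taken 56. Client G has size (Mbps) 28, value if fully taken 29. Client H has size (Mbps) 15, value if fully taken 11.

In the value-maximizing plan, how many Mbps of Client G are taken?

Best value per unit of size first: Client K 56/27≈2.07, Client G 29/28≈1.04, Client H 11/15≈0.733, Client S 4/24≈0.167.
Take all of Client K (27 Mbps, value 56) — 14 Mbps left.
Only 14 Mbps remain; take 14/28 of Client G for value 29×14/28 = 14.5.

14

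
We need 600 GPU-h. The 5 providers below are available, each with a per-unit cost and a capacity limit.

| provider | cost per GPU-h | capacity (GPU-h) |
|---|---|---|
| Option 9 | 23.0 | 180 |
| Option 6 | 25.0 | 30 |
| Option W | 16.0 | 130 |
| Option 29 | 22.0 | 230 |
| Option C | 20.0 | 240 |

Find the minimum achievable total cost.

11940

Use providers in increasing cost order.
Option W (16.0): use full 130 — 470 GPU-h to go.
Take 240 from Option C at 20.0 — need 230 more.
Take 230 from Option 29 at 22.0 — need 0 more.
Option 9, Option 6: unused.
Cost = 130×16.0 + 240×20.0 + 230×22.0 = 11940.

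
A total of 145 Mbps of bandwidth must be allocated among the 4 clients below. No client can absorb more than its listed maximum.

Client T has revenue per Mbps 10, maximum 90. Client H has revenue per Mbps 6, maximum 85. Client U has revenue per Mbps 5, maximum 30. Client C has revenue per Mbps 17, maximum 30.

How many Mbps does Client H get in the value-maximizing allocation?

Rank by revenue per Mbps: Client C 17 > Client T 10 > Client H 6 > Client U 5.
Client C: +30 to 30 (cap) ; 115 left.
Client T: +90 to 90 (cap) ; 25 left.
Client H: +25 (room for 85) → 25. Pool exhausted.

25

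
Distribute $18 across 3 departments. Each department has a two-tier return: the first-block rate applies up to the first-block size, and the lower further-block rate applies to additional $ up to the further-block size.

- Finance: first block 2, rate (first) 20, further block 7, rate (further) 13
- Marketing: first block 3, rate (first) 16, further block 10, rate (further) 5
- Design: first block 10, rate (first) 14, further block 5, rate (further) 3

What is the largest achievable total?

267

Treat each block as its own option and order by rate: Finance/T1 20 > Marketing/T1 16 > Design/T1 14 > Finance/T2 13 > Marketing/T2 5 > Design/T2 3.
Finance/T1 (20): +2 → 16 left.
Marketing T1 at 16: fill all 3 → 13 left.
Design/T1 (14): +10 → 3 left.
3 remain; put them into Finance T2 at 13.
Total = 20×2 + 16×3 + 14×10 + 13×3 = 267.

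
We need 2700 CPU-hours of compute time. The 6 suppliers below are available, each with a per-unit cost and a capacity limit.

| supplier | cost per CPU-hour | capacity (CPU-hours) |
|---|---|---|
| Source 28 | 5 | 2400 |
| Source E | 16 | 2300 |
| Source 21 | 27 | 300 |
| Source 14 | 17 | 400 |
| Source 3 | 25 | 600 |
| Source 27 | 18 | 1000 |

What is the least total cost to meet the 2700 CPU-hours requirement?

16800

Fill from the cheapest supplier first.
Source 28 (5): use full 2400 → 300 CPU-hours to go.
Source E at 16: take 300 of its 2300 → requirement met.
Source 14, Source 27, Source 3, Source 21: unused.
Cost = 2400×5 + 300×16 = 16800.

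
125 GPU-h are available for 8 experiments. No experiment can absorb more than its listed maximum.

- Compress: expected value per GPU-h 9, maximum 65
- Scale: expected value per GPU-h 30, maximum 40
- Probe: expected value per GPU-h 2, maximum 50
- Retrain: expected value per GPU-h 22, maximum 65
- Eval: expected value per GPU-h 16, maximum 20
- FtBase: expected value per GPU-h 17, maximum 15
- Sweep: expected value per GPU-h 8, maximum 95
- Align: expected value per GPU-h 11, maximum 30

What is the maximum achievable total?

2965

Rank by expected value per GPU-h: Scale 30 > Retrain 22 > FtBase 17 > Eval 16 > Align 11 > Compress 9 > Sweep 8 > Probe 2.
Give Scale 40 to hit its cap of 40 → 85 left.
Give Retrain 65 to hit its cap of 65 → 20 left.
FtBase takes 15 to reach its cap of 15 → 5 left.
Only 5 left; Eval takes them to reach 5.
Total = 30×40 + 22×65 + 16×5 + 17×15 = 2965.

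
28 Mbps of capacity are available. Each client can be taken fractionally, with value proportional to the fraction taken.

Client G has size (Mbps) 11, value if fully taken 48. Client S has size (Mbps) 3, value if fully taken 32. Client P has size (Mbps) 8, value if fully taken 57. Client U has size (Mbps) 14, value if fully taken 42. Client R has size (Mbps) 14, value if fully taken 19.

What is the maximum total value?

155

Rank by value-to-size ratio: Client S 32/3≈10.7, Client P 57/8≈7.12, Client G 48/11≈4.36, Client U 42/14≈3, Client R 19/14≈1.36.
Take all of Client S (3 Mbps, value 32) ; 25 Mbps left.
Client P: take in full, 8 Mbps for value 57 ; 17 left.
Client G: take in full, 11 Mbps for value 48 ; 6 left.
6 Mbps left: a 6/14 share of Client U gives 42×6/14 = 18.
Total value = 155.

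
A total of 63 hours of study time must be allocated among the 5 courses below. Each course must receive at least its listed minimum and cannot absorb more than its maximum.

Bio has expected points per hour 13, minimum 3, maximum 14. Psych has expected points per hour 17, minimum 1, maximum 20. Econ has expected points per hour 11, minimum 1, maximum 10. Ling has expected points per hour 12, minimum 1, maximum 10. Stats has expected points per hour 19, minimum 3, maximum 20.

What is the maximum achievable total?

Meeting every minimum uses 3+1+1+1+3 = 9 hours, leaving 54.
Highest expected points per hour first: Stats 19 > Psych 17 > Bio 13 > Ling 12 > Econ 11.
Stats: +17 to 20 (cap) ; 37 left.
Psych takes 19 more to reach its cap of 20 ; 18 left.
Give Bio 11 more to hit its cap of 14 ; 7 left.
Ling has room for 9 more but only 7 remain, so it gets 8.
Total = 13×14 + 17×20 + 11×1 + 12×8 + 19×20 = 1009.

1009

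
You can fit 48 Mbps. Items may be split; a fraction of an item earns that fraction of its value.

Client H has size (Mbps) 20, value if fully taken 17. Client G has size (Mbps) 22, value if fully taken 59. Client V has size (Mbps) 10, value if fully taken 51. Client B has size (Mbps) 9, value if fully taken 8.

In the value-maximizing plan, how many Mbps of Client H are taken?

Sort by value density: Client V 51/10≈5.1, Client G 59/22≈2.68, Client B 8/9≈0.889, Client H 17/20≈0.85.
Client V: take in full, 10 Mbps for value 51 — 38 left.
Take all of Client G (22 Mbps, value 59) — 16 Mbps left.
All 9 Mbps of Client B fit (value 8) — 7 remain.
Only 7 Mbps remain; take 7/20 of Client H for value 17×7/20 = 5.95.

7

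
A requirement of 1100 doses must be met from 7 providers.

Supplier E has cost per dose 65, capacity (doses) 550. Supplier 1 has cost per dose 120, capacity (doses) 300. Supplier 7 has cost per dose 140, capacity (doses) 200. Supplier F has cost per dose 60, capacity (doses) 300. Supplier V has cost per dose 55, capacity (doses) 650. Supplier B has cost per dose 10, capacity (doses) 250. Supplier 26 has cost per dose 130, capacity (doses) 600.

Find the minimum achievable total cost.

Cheapest first:
Supplier B (10): use full 250 → 850 doses to go.
Take 650 from Supplier V at 55 → need 200 more.
Take 200 from Supplier F at 60 to finish.
Supplier E, Supplier 1, Supplier 26, Supplier 7: unused.
Cost = 250×10 + 650×55 + 200×60 = 50250.

50250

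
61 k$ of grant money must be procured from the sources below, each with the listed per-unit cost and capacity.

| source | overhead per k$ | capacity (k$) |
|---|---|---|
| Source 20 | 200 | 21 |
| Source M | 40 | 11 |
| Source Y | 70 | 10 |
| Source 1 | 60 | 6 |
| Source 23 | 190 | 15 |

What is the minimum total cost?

8150

Cheapest first:
Source M (40): use full 11 — 50 k$ to go.
Source 1 at 60: take all 6 k$ — 44 still needed.
Source Y at 70: take all 10 k$ — 34 still needed.
Take 15 from Source 23 at 190 — need 19 more.
Source 20 (200): take the remaining 19 — done.
Cost = 11×40 + 6×60 + 10×70 + 15×190 + 19×200 = 8150.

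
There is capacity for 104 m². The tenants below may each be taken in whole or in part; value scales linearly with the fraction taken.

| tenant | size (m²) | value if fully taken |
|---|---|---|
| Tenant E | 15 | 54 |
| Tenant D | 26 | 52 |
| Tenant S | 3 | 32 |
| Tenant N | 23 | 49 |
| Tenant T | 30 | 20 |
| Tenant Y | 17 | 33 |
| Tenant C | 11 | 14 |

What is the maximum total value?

Sort by value density: Tenant S 32/3≈10.7, Tenant E 54/15≈3.6, Tenant N 49/23≈2.13, Tenant D 52/26≈2, Tenant Y 33/17≈1.94, Tenant C 14/11≈1.27, Tenant T 20/30≈0.667.
Tenant S: take in full, 3 m² for value 32 — 101 left.
All 15 m² of Tenant E fit (value 54) — 86 remain.
Tenant N: take in full, 23 m² for value 49 — 63 left.
All 26 m² of Tenant D fit (value 52) — 37 remain.
Tenant Y: take in full, 17 m² for value 33 — 20 left.
Tenant C: take in full, 11 m² for value 14 — 9 left.
Fill the last 9 m² with part of Tenant T: 9/30 of it earns 6.
Total value = 240.

240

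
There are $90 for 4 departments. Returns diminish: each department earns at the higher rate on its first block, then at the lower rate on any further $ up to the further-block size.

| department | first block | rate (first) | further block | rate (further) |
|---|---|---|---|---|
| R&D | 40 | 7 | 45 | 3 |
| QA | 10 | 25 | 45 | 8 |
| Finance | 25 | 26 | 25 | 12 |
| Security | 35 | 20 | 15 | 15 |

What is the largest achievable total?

1885

Rank every tier by rate: Finance/tier1 26 > QA/tier1 25 > Security/tier1 20 > Security/tier2 15 > Finance/tier2 12 > QA/tier2 8 > R&D/tier1 7 > R&D/tier2 3.
Finance/tier1 (26): +25 — 65 left.
QA tier1 at 25: fill all 10 — 55 left.
Fill Security tier1 block (35 at 20) — 20 left.
Security tier2 at 15: fill all 15 — 5 left.
Finance tier2 at 12: only 5 left, fill 5.
Total = 26×25 + 25×10 + 20×35 + 15×15 + 12×5 = 1885.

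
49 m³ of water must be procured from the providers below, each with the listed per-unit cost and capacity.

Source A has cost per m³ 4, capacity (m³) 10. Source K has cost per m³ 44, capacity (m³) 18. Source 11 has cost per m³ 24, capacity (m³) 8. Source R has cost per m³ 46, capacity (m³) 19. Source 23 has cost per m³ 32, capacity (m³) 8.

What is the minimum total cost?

Fill from the cheapest provider first.
Source A (4): use full 10 ; 39 m³ to go.
Source 11 (24): use full 8 ; 31 m³ to go.
Take 8 from Source 23 at 32 ; need 23 more.
Source K at 44: take all 18 m³ ; 5 still needed.
Take 5 from Source R at 46 to finish.
Cost = 10×4 + 8×24 + 8×32 + 18×44 + 5×46 = 1510.

1510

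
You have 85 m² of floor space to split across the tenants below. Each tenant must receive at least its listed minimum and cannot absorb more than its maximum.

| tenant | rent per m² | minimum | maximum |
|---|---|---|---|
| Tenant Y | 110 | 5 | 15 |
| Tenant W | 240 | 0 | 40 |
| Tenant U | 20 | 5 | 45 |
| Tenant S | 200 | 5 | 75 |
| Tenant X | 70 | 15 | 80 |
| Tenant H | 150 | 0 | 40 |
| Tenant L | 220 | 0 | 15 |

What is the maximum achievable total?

Meeting every minimum uses 5+0+5+5+15+0+0 = 30 m², leaving 55.
Rank by rent per m²: Tenant W 240 > Tenant L 220 > Tenant S 200 > Tenant H 150 > Tenant Y 110 > Tenant X 70 > Tenant U 20.
Tenant W takes 40 more to reach its cap of 40 — 15 left.
Give Tenant L 15 more to hit its cap of 15 — 0 left.
Total = 110×5 + 240×40 + 20×5 + 200×5 + 70×15 + 220×15 = 15600.

15600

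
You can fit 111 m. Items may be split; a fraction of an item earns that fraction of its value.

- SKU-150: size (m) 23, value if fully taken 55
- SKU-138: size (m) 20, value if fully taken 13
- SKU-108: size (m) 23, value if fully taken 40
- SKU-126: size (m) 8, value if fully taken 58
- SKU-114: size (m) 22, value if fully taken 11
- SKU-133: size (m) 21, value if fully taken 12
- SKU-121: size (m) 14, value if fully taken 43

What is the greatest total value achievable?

Best value per unit of size first: SKU-126 58/8≈7.25, SKU-121 43/14≈3.07, SKU-150 55/23≈2.39, SKU-108 40/23≈1.74, SKU-138 13/20≈0.65, SKU-133 12/21≈0.571, SKU-114 11/22≈0.5.
All 8 m of SKU-126 fit (value 58) ; 103 remain.
SKU-121: take in full, 14 m for value 43 ; 89 left.
SKU-150: take in full, 23 m for value 55 ; 66 left.
SKU-108: take in full, 23 m for value 40 ; 43 left.
SKU-138: take in full, 20 m for value 13 ; 23 left.
All 21 m of SKU-133 fit (value 12) ; 2 remain.
2 m left: a 2/22 share of SKU-114 gives 11×2/22 = 1.
Total value = 222.

222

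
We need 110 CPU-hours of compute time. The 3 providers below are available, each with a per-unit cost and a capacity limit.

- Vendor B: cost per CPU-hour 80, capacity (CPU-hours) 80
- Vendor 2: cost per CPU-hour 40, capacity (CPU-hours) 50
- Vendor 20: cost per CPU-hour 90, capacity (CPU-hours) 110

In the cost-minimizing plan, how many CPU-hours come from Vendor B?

Use providers in increasing cost order.
Vendor 2 (40): use full 50 — 60 CPU-hours to go.
Take 60 from Vendor B at 80 to finish.
Vendor 20: unused.

60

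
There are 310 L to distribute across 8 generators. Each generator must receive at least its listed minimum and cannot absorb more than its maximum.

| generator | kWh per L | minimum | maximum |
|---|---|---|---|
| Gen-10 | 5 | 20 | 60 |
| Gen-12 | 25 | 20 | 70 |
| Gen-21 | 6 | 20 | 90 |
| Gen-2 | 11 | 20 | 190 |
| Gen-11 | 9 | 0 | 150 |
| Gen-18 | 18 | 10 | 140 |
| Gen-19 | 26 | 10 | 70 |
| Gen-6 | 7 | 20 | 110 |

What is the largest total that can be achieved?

Meeting every minimum uses 20+20+20+20+0+10+10+20 = 120 L, leaving 190.
Order the generators by kWh per L: Gen-19 26 > Gen-12 25 > Gen-18 18 > Gen-2 11 > Gen-11 9 > Gen-6 7 > Gen-21 6 > Gen-10 5.
Give Gen-19 60 more to hit its cap of 70 — 130 left.
Gen-12 takes 50 more to reach its cap of 70 — 80 left.
Only 80 left; Gen-18 takes them to reach 90.
Total = 5×20 + 25×70 + 6×20 + 11×20 + 18×90 + 26×70 + 7×20 = 5770.

5770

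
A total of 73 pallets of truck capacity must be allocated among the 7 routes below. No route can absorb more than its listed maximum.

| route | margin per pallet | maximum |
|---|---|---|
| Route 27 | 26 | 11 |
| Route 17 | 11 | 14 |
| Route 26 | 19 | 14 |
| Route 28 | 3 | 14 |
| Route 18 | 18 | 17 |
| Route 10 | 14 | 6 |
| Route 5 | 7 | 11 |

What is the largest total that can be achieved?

1173

Rank by margin per pallet: Route 27 26 > Route 26 19 > Route 18 18 > Route 10 14 > Route 17 11 > Route 5 7 > Route 28 3.
Give Route 27 11 to hit its cap of 11 → 62 left.
Route 26 takes 14 to reach its cap of 14 → 48 left.
Route 18 takes 17 to reach its cap of 17 → 31 left.
Route 10: +6 to 6 (cap) → 25 left.
Route 17 takes 14 to reach its cap of 14 → 11 left.
Route 5: +11 to 11 (cap) → 0 left.
Total = 26×11 + 11×14 + 19×14 + 18×17 + 14×6 + 7×11 = 1173.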